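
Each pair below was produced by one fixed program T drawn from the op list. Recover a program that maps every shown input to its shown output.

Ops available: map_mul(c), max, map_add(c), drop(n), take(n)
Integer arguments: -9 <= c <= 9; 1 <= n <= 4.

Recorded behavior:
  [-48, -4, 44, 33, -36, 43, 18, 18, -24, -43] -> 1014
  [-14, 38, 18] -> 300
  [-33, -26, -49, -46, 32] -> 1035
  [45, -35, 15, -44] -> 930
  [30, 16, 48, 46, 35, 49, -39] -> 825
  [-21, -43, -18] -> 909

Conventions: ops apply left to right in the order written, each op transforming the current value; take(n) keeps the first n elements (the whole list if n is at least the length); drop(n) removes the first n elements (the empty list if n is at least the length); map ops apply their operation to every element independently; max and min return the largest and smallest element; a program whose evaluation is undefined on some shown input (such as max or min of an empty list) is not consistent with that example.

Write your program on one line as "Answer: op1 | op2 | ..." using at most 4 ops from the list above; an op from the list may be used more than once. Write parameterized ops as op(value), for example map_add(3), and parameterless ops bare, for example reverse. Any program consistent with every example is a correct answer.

map_mul(7) | map_mul(-3) | map_add(6) | max

Check, running the answer program on each example:
  [-48, -4, 44, 33, -36, 43, 18, 18, -24, -43] -> [-336, -28, 308, 231, -252, 301, 126, 126, -168, -301] -> [1008, 84, -924, -693, 756, -903, -378, -378, 504, 903] -> [1014, 90, -918, -687, 762, -897, -372, -372, 510, 909] -> 1014
  [-14, 38, 18] -> [-98, 266, 126] -> [294, -798, -378] -> [300, -792, -372] -> 300
  [-33, -26, -49, -46, 32] -> [-231, -182, -343, -322, 224] -> [693, 546, 1029, 966, -672] -> [699, 552, 1035, 972, -666] -> 1035
  [45, -35, 15, -44] -> [315, -245, 105, -308] -> [-945, 735, -315, 924] -> [-939, 741, -309, 930] -> 930
  [30, 16, 48, 46, 35, 49, -39] -> [210, 112, 336, 322, 245, 343, -273] -> [-630, -336, -1008, -966, -735, -1029, 819] -> [-624, -330, -1002, -960, -729, -1023, 825] -> 825
  [-21, -43, -18] -> [-147, -301, -126] -> [441, 903, 378] -> [447, 909, 384] -> 909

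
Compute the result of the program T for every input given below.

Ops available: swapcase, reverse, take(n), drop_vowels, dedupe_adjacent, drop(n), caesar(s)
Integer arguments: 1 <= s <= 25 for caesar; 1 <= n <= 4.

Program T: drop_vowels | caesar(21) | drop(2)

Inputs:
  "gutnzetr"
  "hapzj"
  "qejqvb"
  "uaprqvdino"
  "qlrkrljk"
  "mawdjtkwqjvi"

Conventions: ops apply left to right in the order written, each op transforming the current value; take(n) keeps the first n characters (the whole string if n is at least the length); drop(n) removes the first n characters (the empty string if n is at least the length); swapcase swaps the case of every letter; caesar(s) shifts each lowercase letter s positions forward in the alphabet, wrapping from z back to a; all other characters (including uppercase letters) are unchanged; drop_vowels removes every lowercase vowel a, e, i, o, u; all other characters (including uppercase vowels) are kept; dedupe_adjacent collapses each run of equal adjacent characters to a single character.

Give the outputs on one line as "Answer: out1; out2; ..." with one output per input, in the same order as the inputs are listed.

"iuom"; "ue"; "lqw"; "lqyi"; "mfmgef"; "yeofrleq"

Execution, op by op:
  "gutnzetr" -> "gtnztr" -> "boiuom" -> "iuom"
  "hapzj" -> "hpzj" -> "ckue" -> "ue"
  "qejqvb" -> "qjqvb" -> "lelqw" -> "lqw"
  "uaprqvdino" -> "prqvdn" -> "kmlqyi" -> "lqyi"
  "qlrkrljk" -> "qlrkrljk" -> "lgmfmgef" -> "mfmgef"
  "mawdjtkwqjvi" -> "mwdjtkwqjv" -> "hryeofrleq" -> "yeofrleq"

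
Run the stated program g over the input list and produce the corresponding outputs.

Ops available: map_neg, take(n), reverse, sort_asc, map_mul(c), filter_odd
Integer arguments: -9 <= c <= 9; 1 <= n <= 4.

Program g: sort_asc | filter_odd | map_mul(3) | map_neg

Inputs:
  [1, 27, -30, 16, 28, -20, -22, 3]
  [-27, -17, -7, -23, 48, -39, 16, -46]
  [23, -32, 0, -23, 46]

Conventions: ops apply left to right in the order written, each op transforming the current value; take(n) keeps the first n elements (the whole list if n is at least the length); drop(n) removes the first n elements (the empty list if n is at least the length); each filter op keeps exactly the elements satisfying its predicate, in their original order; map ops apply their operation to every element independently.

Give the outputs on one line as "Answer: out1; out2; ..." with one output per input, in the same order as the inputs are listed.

Execution, op by op:
  [1, 27, -30, 16, 28, -20, -22, 3] -> [-30, -22, -20, 1, 3, 16, 27, 28] -> [1, 3, 27] -> [3, 9, 81] -> [-3, -9, -81]
  [-27, -17, -7, -23, 48, -39, 16, -46] -> [-46, -39, -27, -23, -17, -7, 16, 48] -> [-39, -27, -23, -17, -7] -> [-117, -81, -69, -51, -21] -> [117, 81, 69, 51, 21]
  [23, -32, 0, -23, 46] -> [-32, -23, 0, 23, 46] -> [-23, 23] -> [-69, 69] -> [69, -69]

[-3, -9, -81]; [117, 81, 69, 51, 21]; [69, -69]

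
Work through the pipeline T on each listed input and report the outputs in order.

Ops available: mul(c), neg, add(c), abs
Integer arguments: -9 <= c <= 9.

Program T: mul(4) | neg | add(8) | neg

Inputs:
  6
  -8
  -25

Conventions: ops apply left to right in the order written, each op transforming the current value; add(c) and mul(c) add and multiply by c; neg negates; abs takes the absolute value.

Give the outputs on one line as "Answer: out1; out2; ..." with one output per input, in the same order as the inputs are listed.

16; -40; -108

Execution, op by op:
  6 -> 24 -> -24 -> -16 -> 16
  -8 -> -32 -> 32 -> 40 -> -40
  -25 -> -100 -> 100 -> 108 -> -108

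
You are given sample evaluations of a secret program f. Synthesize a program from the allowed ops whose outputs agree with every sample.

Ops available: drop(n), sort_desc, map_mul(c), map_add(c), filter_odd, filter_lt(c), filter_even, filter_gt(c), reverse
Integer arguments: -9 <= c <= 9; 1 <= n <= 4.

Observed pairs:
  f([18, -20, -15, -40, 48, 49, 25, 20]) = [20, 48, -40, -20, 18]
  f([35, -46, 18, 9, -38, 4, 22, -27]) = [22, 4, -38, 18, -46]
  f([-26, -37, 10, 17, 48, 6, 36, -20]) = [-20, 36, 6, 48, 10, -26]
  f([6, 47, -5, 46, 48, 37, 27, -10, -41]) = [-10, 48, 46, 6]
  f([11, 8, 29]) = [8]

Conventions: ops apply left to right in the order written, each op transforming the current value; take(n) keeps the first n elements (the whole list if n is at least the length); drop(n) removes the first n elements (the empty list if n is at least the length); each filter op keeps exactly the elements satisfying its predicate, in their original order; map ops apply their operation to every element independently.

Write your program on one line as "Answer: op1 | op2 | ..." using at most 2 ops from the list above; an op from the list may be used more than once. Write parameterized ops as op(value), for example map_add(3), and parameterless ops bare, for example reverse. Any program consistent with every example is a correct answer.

filter_even | reverse

Check, running the answer program on each example:
  [18, -20, -15, -40, 48, 49, 25, 20] -> [18, -20, -40, 48, 20] -> [20, 48, -40, -20, 18]
  [35, -46, 18, 9, -38, 4, 22, -27] -> [-46, 18, -38, 4, 22] -> [22, 4, -38, 18, -46]
  [-26, -37, 10, 17, 48, 6, 36, -20] -> [-26, 10, 48, 6, 36, -20] -> [-20, 36, 6, 48, 10, -26]
  [6, 47, -5, 46, 48, 37, 27, -10, -41] -> [6, 46, 48, -10] -> [-10, 48, 46, 6]
  [11, 8, 29] -> [8] -> [8]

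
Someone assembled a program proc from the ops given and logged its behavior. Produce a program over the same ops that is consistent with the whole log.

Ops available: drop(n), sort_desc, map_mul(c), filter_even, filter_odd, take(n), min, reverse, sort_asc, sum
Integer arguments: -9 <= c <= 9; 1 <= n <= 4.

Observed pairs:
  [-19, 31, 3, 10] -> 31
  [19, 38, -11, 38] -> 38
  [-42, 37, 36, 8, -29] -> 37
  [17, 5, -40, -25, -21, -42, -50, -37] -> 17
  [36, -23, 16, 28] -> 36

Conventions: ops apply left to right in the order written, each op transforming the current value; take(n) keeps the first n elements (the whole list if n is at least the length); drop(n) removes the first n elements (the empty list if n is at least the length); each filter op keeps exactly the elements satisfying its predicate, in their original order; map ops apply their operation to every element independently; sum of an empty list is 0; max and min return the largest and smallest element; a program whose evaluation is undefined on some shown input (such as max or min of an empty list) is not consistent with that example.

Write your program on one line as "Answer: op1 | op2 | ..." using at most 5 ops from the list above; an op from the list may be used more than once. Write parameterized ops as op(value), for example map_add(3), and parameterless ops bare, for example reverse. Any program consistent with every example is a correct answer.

sort_desc | take(2) | reverse | drop(1) | min

Check, running the answer program on each example:
  [-19, 31, 3, 10] -> [31, 10, 3, -19] -> [31, 10] -> [10, 31] -> [31] -> 31
  [19, 38, -11, 38] -> [38, 38, 19, -11] -> [38, 38] -> [38, 38] -> [38] -> 38
  [-42, 37, 36, 8, -29] -> [37, 36, 8, -29, -42] -> [37, 36] -> [36, 37] -> [37] -> 37
  [17, 5, -40, -25, -21, -42, -50, -37] -> [17, 5, -21, -25, -37, -40, -42, -50] -> [17, 5] -> [5, 17] -> [17] -> 17
  [36, -23, 16, 28] -> [36, 28, 16, -23] -> [36, 28] -> [28, 36] -> [36] -> 36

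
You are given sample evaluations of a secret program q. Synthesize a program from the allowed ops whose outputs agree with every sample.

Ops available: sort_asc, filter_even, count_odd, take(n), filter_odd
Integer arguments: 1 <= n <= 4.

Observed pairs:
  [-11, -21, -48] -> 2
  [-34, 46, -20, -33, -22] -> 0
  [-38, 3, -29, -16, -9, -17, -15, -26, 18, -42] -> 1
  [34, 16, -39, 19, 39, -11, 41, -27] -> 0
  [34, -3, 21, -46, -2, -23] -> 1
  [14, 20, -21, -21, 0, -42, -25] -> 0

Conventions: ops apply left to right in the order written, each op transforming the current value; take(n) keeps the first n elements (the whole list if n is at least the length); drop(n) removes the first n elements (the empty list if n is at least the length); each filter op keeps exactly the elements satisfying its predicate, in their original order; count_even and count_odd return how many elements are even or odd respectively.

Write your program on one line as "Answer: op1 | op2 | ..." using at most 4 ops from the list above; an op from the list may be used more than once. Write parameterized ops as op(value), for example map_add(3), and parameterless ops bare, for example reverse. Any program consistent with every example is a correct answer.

take(4) | take(2) | filter_odd | count_odd

Check, running the answer program on each example:
  [-11, -21, -48] -> [-11, -21, -48] -> [-11, -21] -> [-11, -21] -> 2
  [-34, 46, -20, -33, -22] -> [-34, 46, -20, -33] -> [-34, 46] -> [] -> 0
  [-38, 3, -29, -16, -9, -17, -15, -26, 18, -42] -> [-38, 3, -29, -16] -> [-38, 3] -> [3] -> 1
  [34, 16, -39, 19, 39, -11, 41, -27] -> [34, 16, -39, 19] -> [34, 16] -> [] -> 0
  [34, -3, 21, -46, -2, -23] -> [34, -3, 21, -46] -> [34, -3] -> [-3] -> 1
  [14, 20, -21, -21, 0, -42, -25] -> [14, 20, -21, -21] -> [14, 20] -> [] -> 0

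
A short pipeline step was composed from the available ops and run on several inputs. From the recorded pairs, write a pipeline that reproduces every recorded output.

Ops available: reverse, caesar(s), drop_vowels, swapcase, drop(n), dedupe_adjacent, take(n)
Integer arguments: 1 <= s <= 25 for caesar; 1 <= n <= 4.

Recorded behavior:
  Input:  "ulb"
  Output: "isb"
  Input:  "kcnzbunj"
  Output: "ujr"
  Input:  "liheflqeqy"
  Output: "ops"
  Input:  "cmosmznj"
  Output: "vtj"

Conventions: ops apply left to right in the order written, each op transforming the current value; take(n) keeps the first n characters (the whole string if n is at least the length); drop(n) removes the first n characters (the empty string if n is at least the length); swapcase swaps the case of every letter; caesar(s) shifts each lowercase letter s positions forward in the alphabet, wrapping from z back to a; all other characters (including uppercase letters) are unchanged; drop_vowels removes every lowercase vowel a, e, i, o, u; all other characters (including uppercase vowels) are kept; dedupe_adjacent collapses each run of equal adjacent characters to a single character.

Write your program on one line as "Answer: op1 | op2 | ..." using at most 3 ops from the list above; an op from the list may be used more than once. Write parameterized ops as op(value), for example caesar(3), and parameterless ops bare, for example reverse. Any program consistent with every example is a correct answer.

take(3) | caesar(7) | reverse

Check, running the answer program on each example:
  "ulb" -> "ulb" -> "bsi" -> "isb"
  "kcnzbunj" -> "kcn" -> "rju" -> "ujr"
  "liheflqeqy" -> "lih" -> "spo" -> "ops"
  "cmosmznj" -> "cmo" -> "jtv" -> "vtj"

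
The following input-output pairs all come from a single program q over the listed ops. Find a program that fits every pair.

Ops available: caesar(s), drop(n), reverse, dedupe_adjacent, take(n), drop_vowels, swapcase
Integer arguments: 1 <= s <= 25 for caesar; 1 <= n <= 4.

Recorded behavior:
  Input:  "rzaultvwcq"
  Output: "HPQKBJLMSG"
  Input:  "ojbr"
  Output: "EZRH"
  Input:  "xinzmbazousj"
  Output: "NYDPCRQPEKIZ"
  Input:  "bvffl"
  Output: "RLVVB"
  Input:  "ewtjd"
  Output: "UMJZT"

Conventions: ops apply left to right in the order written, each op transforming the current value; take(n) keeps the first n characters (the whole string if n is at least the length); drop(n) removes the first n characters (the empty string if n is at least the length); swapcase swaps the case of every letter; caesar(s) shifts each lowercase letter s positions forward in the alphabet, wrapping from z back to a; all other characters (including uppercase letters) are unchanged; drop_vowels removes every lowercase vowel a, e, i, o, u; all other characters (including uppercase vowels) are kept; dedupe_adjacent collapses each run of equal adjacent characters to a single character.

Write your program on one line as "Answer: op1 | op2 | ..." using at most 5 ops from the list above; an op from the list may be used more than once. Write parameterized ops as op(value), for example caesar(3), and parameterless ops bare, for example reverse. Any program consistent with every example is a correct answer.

reverse | caesar(16) | reverse | swapcase

Check, running the answer program on each example:
  "rzaultvwcq" -> "qcwvtluazr" -> "gsmljbkqph" -> "hpqkbjlmsg" -> "HPQKBJLMSG"
  "ojbr" -> "rbjo" -> "hrze" -> "ezrh" -> "EZRH"
  "xinzmbazousj" -> "jsuozabmznix" -> "zikepqrcpdyn" -> "nydpcrqpekiz" -> "NYDPCRQPEKIZ"
  "bvffl" -> "lffvb" -> "bvvlr" -> "rlvvb" -> "RLVVB"
  "ewtjd" -> "djtwe" -> "tzjmu" -> "umjzt" -> "UMJZT"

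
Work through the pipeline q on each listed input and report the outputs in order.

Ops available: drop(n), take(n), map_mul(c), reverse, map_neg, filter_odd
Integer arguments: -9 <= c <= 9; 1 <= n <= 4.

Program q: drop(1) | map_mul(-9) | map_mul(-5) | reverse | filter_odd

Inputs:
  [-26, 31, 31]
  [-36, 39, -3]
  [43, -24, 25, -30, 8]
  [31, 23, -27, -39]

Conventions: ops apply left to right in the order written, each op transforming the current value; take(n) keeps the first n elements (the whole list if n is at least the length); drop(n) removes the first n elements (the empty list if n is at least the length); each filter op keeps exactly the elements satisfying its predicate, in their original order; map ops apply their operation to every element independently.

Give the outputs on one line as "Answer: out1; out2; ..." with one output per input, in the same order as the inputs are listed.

Execution, op by op:
  [-26, 31, 31] -> [31, 31] -> [-279, -279] -> [1395, 1395] -> [1395, 1395] -> [1395, 1395]
  [-36, 39, -3] -> [39, -3] -> [-351, 27] -> [1755, -135] -> [-135, 1755] -> [-135, 1755]
  [43, -24, 25, -30, 8] -> [-24, 25, -30, 8] -> [216, -225, 270, -72] -> [-1080, 1125, -1350, 360] -> [360, -1350, 1125, -1080] -> [1125]
  [31, 23, -27, -39] -> [23, -27, -39] -> [-207, 243, 351] -> [1035, -1215, -1755] -> [-1755, -1215, 1035] -> [-1755, -1215, 1035]

[1395, 1395]; [-135, 1755]; [1125]; [-1755, -1215, 1035]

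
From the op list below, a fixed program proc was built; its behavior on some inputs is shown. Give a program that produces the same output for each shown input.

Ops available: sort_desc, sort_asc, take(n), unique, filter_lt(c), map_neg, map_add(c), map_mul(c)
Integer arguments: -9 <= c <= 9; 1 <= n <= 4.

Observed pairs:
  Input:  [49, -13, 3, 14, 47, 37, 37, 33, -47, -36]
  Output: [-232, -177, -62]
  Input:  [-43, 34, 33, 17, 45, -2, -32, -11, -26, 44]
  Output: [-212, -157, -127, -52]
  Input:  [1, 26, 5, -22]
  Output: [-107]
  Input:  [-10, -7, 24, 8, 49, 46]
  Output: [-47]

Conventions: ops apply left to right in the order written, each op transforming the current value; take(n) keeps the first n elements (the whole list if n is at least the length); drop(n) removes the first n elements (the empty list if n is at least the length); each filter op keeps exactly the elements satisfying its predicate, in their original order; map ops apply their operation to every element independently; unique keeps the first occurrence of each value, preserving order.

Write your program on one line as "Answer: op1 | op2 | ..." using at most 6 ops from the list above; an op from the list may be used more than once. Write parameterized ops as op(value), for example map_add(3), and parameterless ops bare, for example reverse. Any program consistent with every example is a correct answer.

filter_lt(-1) | sort_asc | filter_lt(-7) | map_mul(5) | map_add(3)

Check, running the answer program on each example:
  [49, -13, 3, 14, 47, 37, 37, 33, -47, -36] -> [-13, -47, -36] -> [-47, -36, -13] -> [-47, -36, -13] -> [-235, -180, -65] -> [-232, -177, -62]
  [-43, 34, 33, 17, 45, -2, -32, -11, -26, 44] -> [-43, -2, -32, -11, -26] -> [-43, -32, -26, -11, -2] -> [-43, -32, -26, -11] -> [-215, -160, -130, -55] -> [-212, -157, -127, -52]
  [1, 26, 5, -22] -> [-22] -> [-22] -> [-22] -> [-110] -> [-107]
  [-10, -7, 24, 8, 49, 46] -> [-10, -7] -> [-10, -7] -> [-10] -> [-50] -> [-47]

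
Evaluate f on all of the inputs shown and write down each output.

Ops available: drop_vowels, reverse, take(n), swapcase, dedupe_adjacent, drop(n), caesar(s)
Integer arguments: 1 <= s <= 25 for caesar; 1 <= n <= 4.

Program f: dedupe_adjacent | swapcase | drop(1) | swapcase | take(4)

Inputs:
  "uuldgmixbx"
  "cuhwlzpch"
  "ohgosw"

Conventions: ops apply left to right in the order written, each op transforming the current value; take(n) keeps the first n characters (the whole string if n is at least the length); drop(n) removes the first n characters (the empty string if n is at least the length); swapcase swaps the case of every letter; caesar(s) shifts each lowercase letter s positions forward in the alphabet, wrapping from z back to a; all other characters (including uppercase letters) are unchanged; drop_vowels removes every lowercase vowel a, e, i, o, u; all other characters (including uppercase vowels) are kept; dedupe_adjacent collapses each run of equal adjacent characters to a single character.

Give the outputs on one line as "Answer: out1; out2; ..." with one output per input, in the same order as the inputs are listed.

Execution, op by op:
  "uuldgmixbx" -> "uldgmixbx" -> "ULDGMIXBX" -> "LDGMIXBX" -> "ldgmixbx" -> "ldgm"
  "cuhwlzpch" -> "cuhwlzpch" -> "CUHWLZPCH" -> "UHWLZPCH" -> "uhwlzpch" -> "uhwl"
  "ohgosw" -> "ohgosw" -> "OHGOSW" -> "HGOSW" -> "hgosw" -> "hgos"

"ldgm"; "uhwl"; "hgos"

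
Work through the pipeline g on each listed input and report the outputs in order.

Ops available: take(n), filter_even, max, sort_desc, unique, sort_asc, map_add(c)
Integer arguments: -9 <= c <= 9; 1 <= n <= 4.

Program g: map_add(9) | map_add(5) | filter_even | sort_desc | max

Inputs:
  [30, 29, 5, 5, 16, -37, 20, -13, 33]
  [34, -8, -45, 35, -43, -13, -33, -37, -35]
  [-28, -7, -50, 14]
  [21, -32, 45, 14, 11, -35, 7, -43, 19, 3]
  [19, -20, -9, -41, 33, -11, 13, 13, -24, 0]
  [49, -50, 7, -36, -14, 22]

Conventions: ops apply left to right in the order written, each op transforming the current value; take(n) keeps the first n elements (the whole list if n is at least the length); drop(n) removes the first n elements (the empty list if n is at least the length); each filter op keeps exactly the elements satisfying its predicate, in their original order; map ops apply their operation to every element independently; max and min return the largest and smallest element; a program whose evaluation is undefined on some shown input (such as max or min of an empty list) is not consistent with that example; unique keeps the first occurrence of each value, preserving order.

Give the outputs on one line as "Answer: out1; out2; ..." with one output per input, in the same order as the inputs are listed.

Execution, op by op:
  [30, 29, 5, 5, 16, -37, 20, -13, 33] -> [39, 38, 14, 14, 25, -28, 29, -4, 42] -> [44, 43, 19, 19, 30, -23, 34, 1, 47] -> [44, 30, 34] -> [44, 34, 30] -> 44
  [34, -8, -45, 35, -43, -13, -33, -37, -35] -> [43, 1, -36, 44, -34, -4, -24, -28, -26] -> [48, 6, -31, 49, -29, 1, -19, -23, -21] -> [48, 6] -> [48, 6] -> 48
  [-28, -7, -50, 14] -> [-19, 2, -41, 23] -> [-14, 7, -36, 28] -> [-14, -36, 28] -> [28, -14, -36] -> 28
  [21, -32, 45, 14, 11, -35, 7, -43, 19, 3] -> [30, -23, 54, 23, 20, -26, 16, -34, 28, 12] -> [35, -18, 59, 28, 25, -21, 21, -29, 33, 17] -> [-18, 28] -> [28, -18] -> 28
  [19, -20, -9, -41, 33, -11, 13, 13, -24, 0] -> [28, -11, 0, -32, 42, -2, 22, 22, -15, 9] -> [33, -6, 5, -27, 47, 3, 27, 27, -10, 14] -> [-6, -10, 14] -> [14, -6, -10] -> 14
  [49, -50, 7, -36, -14, 22] -> [58, -41, 16, -27, -5, 31] -> [63, -36, 21, -22, 0, 36] -> [-36, -22, 0, 36] -> [36, 0, -22, -36] -> 36

44; 48; 28; 28; 14; 36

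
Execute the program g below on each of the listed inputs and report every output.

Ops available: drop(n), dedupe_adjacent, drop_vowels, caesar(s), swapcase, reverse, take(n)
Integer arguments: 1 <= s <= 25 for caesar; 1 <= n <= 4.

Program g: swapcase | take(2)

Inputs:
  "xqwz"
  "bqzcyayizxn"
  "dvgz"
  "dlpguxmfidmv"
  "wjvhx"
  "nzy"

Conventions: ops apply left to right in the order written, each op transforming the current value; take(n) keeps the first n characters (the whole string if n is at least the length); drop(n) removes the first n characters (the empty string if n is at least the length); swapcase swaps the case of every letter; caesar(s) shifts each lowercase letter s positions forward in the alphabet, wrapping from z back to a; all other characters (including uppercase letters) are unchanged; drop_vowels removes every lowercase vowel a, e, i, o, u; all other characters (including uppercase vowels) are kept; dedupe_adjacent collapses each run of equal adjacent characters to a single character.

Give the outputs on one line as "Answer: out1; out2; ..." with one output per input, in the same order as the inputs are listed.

"XQ"; "BQ"; "DV"; "DL"; "WJ"; "NZ"

Execution, op by op:
  "xqwz" -> "XQWZ" -> "XQ"
  "bqzcyayizxn" -> "BQZCYAYIZXN" -> "BQ"
  "dvgz" -> "DVGZ" -> "DV"
  "dlpguxmfidmv" -> "DLPGUXMFIDMV" -> "DL"
  "wjvhx" -> "WJVHX" -> "WJ"
  "nzy" -> "NZY" -> "NZ"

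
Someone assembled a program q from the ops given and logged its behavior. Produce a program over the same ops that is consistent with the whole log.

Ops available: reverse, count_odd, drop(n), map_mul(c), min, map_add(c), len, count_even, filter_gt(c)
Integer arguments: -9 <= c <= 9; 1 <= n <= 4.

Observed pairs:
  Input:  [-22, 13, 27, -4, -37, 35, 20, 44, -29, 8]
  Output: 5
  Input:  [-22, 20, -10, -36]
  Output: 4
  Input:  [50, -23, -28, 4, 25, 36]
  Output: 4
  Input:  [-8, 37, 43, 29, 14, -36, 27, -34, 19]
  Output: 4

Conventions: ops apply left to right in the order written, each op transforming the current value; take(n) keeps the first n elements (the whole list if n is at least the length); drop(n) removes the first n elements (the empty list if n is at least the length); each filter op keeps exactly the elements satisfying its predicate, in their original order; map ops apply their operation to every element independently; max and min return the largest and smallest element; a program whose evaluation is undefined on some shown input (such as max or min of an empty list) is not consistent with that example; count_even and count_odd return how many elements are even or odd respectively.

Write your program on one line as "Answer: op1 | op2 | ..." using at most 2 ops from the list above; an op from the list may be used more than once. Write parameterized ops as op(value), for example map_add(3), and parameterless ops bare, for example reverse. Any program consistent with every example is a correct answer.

map_add(1) | count_odd

Check, running the answer program on each example:
  [-22, 13, 27, -4, -37, 35, 20, 44, -29, 8] -> [-21, 14, 28, -3, -36, 36, 21, 45, -28, 9] -> 5
  [-22, 20, -10, -36] -> [-21, 21, -9, -35] -> 4
  [50, -23, -28, 4, 25, 36] -> [51, -22, -27, 5, 26, 37] -> 4
  [-8, 37, 43, 29, 14, -36, 27, -34, 19] -> [-7, 38, 44, 30, 15, -35, 28, -33, 20] -> 4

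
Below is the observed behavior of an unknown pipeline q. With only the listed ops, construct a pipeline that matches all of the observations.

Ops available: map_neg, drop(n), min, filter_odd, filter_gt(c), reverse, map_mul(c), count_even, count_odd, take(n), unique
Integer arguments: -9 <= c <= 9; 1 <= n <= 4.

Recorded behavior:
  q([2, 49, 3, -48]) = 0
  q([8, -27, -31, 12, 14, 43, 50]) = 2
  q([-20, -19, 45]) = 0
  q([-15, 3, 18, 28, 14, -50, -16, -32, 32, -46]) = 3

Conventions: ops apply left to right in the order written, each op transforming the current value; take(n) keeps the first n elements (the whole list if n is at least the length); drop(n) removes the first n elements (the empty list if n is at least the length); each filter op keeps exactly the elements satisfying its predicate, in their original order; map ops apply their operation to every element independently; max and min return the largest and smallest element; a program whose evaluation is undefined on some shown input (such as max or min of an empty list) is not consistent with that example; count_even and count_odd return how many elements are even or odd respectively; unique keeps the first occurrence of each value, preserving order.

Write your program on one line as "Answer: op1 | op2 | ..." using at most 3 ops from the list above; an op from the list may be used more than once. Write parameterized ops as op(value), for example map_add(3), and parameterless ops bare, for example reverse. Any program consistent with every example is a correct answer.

drop(4) | take(3) | count_even

Check, running the answer program on each example:
  [2, 49, 3, -48] -> [] -> [] -> 0
  [8, -27, -31, 12, 14, 43, 50] -> [14, 43, 50] -> [14, 43, 50] -> 2
  [-20, -19, 45] -> [] -> [] -> 0
  [-15, 3, 18, 28, 14, -50, -16, -32, 32, -46] -> [14, -50, -16, -32, 32, -46] -> [14, -50, -16] -> 3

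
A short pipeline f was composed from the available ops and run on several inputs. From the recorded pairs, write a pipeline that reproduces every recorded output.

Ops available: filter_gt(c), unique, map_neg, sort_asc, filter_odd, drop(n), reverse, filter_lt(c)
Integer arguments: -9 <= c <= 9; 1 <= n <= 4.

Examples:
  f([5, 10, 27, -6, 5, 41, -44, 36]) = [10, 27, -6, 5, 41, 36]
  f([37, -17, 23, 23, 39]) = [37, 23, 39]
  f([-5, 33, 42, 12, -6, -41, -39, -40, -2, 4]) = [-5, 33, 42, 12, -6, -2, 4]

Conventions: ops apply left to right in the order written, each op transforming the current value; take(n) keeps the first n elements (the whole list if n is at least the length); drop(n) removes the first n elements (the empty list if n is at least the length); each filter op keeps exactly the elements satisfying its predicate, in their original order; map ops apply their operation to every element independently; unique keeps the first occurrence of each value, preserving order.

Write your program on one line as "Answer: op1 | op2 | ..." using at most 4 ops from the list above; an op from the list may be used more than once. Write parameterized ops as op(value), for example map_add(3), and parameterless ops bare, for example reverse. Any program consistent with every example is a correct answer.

reverse | unique | reverse | filter_gt(-9)

Check, running the answer program on each example:
  [5, 10, 27, -6, 5, 41, -44, 36] -> [36, -44, 41, 5, -6, 27, 10, 5] -> [36, -44, 41, 5, -6, 27, 10] -> [10, 27, -6, 5, 41, -44, 36] -> [10, 27, -6, 5, 41, 36]
  [37, -17, 23, 23, 39] -> [39, 23, 23, -17, 37] -> [39, 23, -17, 37] -> [37, -17, 23, 39] -> [37, 23, 39]
  [-5, 33, 42, 12, -6, -41, -39, -40, -2, 4] -> [4, -2, -40, -39, -41, -6, 12, 42, 33, -5] -> [4, -2, -40, -39, -41, -6, 12, 42, 33, -5] -> [-5, 33, 42, 12, -6, -41, -39, -40, -2, 4] -> [-5, 33, 42, 12, -6, -2, 4]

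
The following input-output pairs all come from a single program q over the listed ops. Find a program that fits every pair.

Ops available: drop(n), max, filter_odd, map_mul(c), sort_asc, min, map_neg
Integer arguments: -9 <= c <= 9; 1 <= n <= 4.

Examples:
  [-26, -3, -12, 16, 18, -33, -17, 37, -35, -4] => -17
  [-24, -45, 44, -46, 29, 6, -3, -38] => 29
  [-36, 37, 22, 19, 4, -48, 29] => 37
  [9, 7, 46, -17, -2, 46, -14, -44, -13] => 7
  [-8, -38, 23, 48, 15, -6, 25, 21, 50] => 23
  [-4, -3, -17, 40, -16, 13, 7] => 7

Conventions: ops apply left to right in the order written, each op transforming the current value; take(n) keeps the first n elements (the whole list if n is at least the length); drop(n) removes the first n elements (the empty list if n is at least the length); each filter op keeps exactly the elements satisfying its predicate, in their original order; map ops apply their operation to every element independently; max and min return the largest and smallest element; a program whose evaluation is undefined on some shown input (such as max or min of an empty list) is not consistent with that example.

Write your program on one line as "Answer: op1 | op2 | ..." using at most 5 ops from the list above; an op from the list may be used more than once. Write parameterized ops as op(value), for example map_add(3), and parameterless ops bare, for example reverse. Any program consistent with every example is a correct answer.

sort_asc | filter_odd | drop(2) | min

Check, running the answer program on each example:
  [-26, -3, -12, 16, 18, -33, -17, 37, -35, -4] -> [-35, -33, -26, -17, -12, -4, -3, 16, 18, 37] -> [-35, -33, -17, -3, 37] -> [-17, -3, 37] -> -17
  [-24, -45, 44, -46, 29, 6, -3, -38] -> [-46, -45, -38, -24, -3, 6, 29, 44] -> [-45, -3, 29] -> [29] -> 29
  [-36, 37, 22, 19, 4, -48, 29] -> [-48, -36, 4, 19, 22, 29, 37] -> [19, 29, 37] -> [37] -> 37
  [9, 7, 46, -17, -2, 46, -14, -44, -13] -> [-44, -17, -14, -13, -2, 7, 9, 46, 46] -> [-17, -13, 7, 9] -> [7, 9] -> 7
  [-8, -38, 23, 48, 15, -6, 25, 21, 50] -> [-38, -8, -6, 15, 21, 23, 25, 48, 50] -> [15, 21, 23, 25] -> [23, 25] -> 23
  [-4, -3, -17, 40, -16, 13, 7] -> [-17, -16, -4, -3, 7, 13, 40] -> [-17, -3, 7, 13] -> [7, 13] -> 7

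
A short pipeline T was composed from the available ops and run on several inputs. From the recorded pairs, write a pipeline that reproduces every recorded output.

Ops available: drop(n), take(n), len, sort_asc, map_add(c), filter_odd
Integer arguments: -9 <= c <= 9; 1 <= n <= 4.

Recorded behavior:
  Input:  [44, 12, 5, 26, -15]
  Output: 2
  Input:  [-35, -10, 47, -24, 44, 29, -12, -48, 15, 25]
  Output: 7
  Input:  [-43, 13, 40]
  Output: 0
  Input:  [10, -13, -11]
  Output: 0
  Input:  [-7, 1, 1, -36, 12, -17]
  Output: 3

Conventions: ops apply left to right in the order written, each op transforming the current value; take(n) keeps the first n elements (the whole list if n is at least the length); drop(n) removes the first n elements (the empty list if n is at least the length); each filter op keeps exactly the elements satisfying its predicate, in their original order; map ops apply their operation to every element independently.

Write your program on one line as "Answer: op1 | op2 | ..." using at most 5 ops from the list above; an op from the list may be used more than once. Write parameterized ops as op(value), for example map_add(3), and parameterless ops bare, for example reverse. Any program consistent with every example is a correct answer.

sort_asc | drop(3) | map_add(-3) | len

Check, running the answer program on each example:
  [44, 12, 5, 26, -15] -> [-15, 5, 12, 26, 44] -> [26, 44] -> [23, 41] -> 2
  [-35, -10, 47, -24, 44, 29, -12, -48, 15, 25] -> [-48, -35, -24, -12, -10, 15, 25, 29, 44, 47] -> [-12, -10, 15, 25, 29, 44, 47] -> [-15, -13, 12, 22, 26, 41, 44] -> 7
  [-43, 13, 40] -> [-43, 13, 40] -> [] -> [] -> 0
  [10, -13, -11] -> [-13, -11, 10] -> [] -> [] -> 0
  [-7, 1, 1, -36, 12, -17] -> [-36, -17, -7, 1, 1, 12] -> [1, 1, 12] -> [-2, -2, 9] -> 3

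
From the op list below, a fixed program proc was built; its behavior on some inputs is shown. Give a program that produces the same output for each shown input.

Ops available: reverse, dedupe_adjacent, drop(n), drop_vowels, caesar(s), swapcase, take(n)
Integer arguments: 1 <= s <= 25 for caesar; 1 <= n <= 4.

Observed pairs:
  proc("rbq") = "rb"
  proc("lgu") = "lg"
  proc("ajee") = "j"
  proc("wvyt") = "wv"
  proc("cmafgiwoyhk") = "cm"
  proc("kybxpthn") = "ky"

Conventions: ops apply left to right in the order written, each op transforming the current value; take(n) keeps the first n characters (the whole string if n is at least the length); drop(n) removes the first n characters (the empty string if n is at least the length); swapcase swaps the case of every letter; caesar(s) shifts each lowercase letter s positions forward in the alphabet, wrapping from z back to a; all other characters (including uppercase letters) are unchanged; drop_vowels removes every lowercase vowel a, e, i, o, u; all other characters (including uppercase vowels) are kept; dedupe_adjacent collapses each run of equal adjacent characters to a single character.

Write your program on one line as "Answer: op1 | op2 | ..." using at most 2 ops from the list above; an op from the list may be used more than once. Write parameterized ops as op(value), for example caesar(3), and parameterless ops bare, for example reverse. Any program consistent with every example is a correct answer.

take(2) | drop_vowels

Check, running the answer program on each example:
  "rbq" -> "rb" -> "rb"
  "lgu" -> "lg" -> "lg"
  "ajee" -> "aj" -> "j"
  "wvyt" -> "wv" -> "wv"
  "cmafgiwoyhk" -> "cm" -> "cm"
  "kybxpthn" -> "ky" -> "ky"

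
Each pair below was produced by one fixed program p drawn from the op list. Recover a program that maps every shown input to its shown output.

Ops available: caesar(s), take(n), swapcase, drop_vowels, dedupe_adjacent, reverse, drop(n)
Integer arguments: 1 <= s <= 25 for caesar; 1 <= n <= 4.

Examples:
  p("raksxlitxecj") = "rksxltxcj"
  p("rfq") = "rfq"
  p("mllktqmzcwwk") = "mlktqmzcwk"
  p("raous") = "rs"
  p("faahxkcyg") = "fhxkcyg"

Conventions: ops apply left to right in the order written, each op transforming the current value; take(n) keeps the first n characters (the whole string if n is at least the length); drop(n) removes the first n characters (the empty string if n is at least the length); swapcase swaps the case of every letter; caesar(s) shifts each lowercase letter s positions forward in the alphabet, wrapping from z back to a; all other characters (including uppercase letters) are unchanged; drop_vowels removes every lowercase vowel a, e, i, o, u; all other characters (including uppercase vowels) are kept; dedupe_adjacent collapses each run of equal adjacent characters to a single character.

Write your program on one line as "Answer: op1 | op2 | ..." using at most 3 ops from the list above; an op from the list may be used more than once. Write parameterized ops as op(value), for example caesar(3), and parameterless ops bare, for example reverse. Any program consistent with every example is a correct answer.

drop_vowels | dedupe_adjacent

Check, running the answer program on each example:
  "raksxlitxecj" -> "rksxltxcj" -> "rksxltxcj"
  "rfq" -> "rfq" -> "rfq"
  "mllktqmzcwwk" -> "mllktqmzcwwk" -> "mlktqmzcwk"
  "raous" -> "rs" -> "rs"
  "faahxkcyg" -> "fhxkcyg" -> "fhxkcyg"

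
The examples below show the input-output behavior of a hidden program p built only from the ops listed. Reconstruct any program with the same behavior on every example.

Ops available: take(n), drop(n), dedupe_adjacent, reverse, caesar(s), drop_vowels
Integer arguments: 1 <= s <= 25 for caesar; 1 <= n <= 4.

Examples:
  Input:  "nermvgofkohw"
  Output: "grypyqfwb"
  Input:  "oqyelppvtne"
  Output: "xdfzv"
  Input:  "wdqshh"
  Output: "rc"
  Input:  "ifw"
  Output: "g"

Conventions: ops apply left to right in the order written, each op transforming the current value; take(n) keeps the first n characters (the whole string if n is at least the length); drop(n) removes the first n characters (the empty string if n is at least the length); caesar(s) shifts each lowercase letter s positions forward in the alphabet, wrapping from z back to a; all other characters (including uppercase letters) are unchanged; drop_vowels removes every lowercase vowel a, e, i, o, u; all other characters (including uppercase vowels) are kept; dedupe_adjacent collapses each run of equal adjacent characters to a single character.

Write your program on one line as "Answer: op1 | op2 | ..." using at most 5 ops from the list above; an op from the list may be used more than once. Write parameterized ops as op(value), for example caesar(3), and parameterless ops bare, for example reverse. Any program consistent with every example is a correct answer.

drop(2) | dedupe_adjacent | caesar(10) | drop_vowels | reverse

Check, running the answer program on each example:
  "nermvgofkohw" -> "rmvgofkohw" -> "rmvgofkohw" -> "bwfqypuyrg" -> "bwfqypyrg" -> "grypyqfwb"
  "oqyelppvtne" -> "yelppvtne" -> "yelpvtne" -> "iovzfdxo" -> "vzfdx" -> "xdfzv"
  "wdqshh" -> "qshh" -> "qsh" -> "acr" -> "cr" -> "rc"
  "ifw" -> "w" -> "w" -> "g" -> "g" -> "g"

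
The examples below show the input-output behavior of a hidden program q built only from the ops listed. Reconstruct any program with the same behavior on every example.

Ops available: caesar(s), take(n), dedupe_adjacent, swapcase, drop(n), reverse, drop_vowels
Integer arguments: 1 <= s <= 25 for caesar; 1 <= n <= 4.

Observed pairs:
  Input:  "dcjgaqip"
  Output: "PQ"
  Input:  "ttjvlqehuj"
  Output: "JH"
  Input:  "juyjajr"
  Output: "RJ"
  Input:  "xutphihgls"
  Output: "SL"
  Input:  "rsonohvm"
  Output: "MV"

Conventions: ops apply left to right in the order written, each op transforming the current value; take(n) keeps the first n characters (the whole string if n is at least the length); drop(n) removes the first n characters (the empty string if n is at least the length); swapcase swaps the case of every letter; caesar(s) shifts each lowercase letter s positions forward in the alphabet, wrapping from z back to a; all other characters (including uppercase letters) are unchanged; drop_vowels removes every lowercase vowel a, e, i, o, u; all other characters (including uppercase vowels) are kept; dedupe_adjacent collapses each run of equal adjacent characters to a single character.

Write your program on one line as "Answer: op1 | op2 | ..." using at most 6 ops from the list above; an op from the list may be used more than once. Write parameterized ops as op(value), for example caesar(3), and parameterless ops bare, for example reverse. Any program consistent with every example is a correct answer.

drop_vowels | swapcase | reverse | swapcase | take(2) | swapcase

Check, running the answer program on each example:
  "dcjgaqip" -> "dcjgqp" -> "DCJGQP" -> "PQGJCD" -> "pqgjcd" -> "pq" -> "PQ"
  "ttjvlqehuj" -> "ttjvlqhj" -> "TTJVLQHJ" -> "JHQLVJTT" -> "jhqlvjtt" -> "jh" -> "JH"
  "juyjajr" -> "jyjjr" -> "JYJJR" -> "RJJYJ" -> "rjjyj" -> "rj" -> "RJ"
  "xutphihgls" -> "xtphhgls" -> "XTPHHGLS" -> "SLGHHPTX" -> "slghhptx" -> "sl" -> "SL"
  "rsonohvm" -> "rsnhvm" -> "RSNHVM" -> "MVHNSR" -> "mvhnsr" -> "mv" -> "MV"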